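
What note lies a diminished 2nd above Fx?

G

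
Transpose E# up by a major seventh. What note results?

D##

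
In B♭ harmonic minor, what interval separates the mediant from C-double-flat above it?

The mediant of Bb harmonic minor is Db.
Db up to Cbb: letters D→C make it a seventh; 9 semitones makes it diminished.

diminished seventh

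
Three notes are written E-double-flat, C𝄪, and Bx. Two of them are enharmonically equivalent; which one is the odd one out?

B##

In 12-tone equal temperament, enharmonic equivalents share a pitch class. Ebb is pitch class 2; C## is pitch class 2; B## is pitch class 1.
Ebb and C## share pitch class 2, while B## is pitch class 1.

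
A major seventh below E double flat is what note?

A seventh below E lands on the letter F.
A major seventh spans 11 semitones, so Ebb moves to pitch class 3. On the letter F that is Fbb.

Fbb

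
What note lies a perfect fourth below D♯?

A fourth below D lands on the letter A.
A perfect fourth spans 5 semitones, so D# moves to pitch class 10. On the letter A that is A#.

A#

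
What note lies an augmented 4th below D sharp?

A

D down a perfect fourth is A, so the target letter is A.
From D#, an augmented fourth is 6 semitones down: A.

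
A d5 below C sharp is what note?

A fifth below C lands on the letter F.
A diminished fifth spans 6 semitones, so C# moves to pitch class 7. On the letter F that is F##.

F##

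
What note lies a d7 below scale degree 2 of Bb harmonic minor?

Scale degree 2 of Bb harmonic minor is C.
A diminished seventh (9 semitones) below C lands on the letter D, giving D#.

D#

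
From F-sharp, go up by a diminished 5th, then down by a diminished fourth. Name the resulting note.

G#

A diminished fifth up from F# is C (letter C, 6 semitones up).
A diminished fourth down from C is G# (letter G, 4 semitones down).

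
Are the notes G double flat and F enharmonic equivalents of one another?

Yes

Gbb = pitch class 5 and F = pitch class 5 — the same pitch class, so they are enharmonic equivalents.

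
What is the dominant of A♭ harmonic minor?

Eb

The Ab harmonic minor scale runs Ab Bb Cb Db Eb Fb G.
Degree 5 is Eb.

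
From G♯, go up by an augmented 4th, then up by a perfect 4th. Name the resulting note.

F##

An augmented fourth up from G# is C## (letter C, 6 semitones up).
A perfect fourth up from C## is F## (letter F, 5 semitones up).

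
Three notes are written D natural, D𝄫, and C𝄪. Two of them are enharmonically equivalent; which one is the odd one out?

Dbb

In 12-tone equal temperament, enharmonic equivalents share a pitch class. D is pitch class 2; Dbb is pitch class 0; C## is pitch class 2.
D and C## share pitch class 2, while Dbb is pitch class 0.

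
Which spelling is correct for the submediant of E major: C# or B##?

C#

Each scale degree takes a distinct letter name. Degree 6 of a scale on E must use the letter C.
C# and B## are enharmonically the same pitch, but only C# uses the letter C, so it is the correct spelling here.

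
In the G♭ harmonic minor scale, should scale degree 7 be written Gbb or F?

F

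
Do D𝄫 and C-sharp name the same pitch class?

No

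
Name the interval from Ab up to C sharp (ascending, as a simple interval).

Counting letters A–B–C gives a third.
Ab→C# = 5 semitones, 1 wider than the major third (4), so augmented.

augmented third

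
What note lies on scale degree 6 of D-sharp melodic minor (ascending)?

B#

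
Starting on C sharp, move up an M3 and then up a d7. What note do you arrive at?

D

A major third up from C# is E# (letter E, 4 semitones up).
A diminished seventh up from E# is D (letter D, 9 semitones up).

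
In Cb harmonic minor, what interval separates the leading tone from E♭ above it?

perfect fourth

The leading tone of Cb harmonic minor is Bb.
Bb up to Eb: letters B→E make it a fourth; 5 semitones makes it perfect.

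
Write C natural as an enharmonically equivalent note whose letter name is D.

C is pitch class 0. The letter D alone is pitch class 2.
To reach pitch class 0 from D requires an offset of -2 semitones, i.e. double flat: Dbb.

Dbb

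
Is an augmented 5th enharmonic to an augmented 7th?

No

An augmented fifth spans 8 semitones; an augmented seventh spans 12.
The spans differ, so they are not enharmonic equivalents.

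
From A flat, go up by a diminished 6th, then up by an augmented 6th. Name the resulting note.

Db

A diminished sixth up from Ab is Fbb (letter F, 7 semitones up).
An augmented sixth up from Fbb is Db (letter D, 10 semitones up).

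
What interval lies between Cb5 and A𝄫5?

minor sixth

The letter names run C→A, a span of 5 letter steps, so the interval is some kind of sixth.
Cb to Abb is 8 semitones. A major sixth is 9, so 8 makes it minor.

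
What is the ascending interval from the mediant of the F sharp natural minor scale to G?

minor seventh

The mediant of F# natural minor is A.
A up to G: letters A→G make it a seventh; 10 semitones makes it minor.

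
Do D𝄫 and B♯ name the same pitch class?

Yes

Dbb = pitch class 0 and B# = pitch class 0 — the same pitch class, so they are enharmonic equivalents.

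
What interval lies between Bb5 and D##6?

The letter names run B→D, a span of 2 letter steps, so the interval is some kind of third.
Bb to D## is 6 semitones. A major third is 4, so 6 makes it doubly augmented.

doubly augmented third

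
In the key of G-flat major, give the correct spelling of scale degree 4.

Cb

Degree 4 takes the letter 3 steps above G, which is C.
In major, degree 4 sits 5 semitones above the tonic. Gb + 5 semitones is pitch class 11, spelled on C as Cb.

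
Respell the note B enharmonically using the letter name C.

Cb

B is pitch class 11. The letter C alone is pitch class 0.
To reach pitch class 11 from C requires an offset of -1 semitone, i.e. flat: Cb.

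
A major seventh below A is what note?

Bb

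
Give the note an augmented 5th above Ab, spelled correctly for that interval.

E

A fifth above A lands on the letter E.
An augmented fifth spans 8 semitones, so Ab moves to pitch class 4. On the letter E that is E.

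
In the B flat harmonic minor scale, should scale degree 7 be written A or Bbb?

A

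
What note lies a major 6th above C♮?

C up a major sixth is A, so the target letter is A.
From C, a major sixth is 9 semitones up: A.

A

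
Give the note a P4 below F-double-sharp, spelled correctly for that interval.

C##

F down a perfect fourth is C, so the target letter is C.
From F##, a perfect fourth is 5 semitones down: C##.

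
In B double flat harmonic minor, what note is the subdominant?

Ebb

The Bbb harmonic minor scale runs Bbb Cb Dbb Ebb Fb Gbb Ab.
Degree 4 is Ebb.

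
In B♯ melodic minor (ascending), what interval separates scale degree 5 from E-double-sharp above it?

major seventh

Scale degree 5 of B# melodic minor (ascending) is F##.
F## up to E##: letters F→E make it a seventh; 11 semitones makes it major.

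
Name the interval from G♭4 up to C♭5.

perfect fourth

Counting letters G–A–B–C gives a fourth.
Gb→Cb = 5 semitones, exactly the perfect fourth.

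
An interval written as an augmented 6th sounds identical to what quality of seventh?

An augmented sixth spans 10 semitones.
A seventh spanning 10 semitones is minor (the major seventh is 11).

minor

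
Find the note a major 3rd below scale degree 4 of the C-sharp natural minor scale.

Scale degree 4 of C# natural minor is F#.
A major third (4 semitones) below F# lands on the letter D, giving D.

D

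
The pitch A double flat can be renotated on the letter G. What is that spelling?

Plain G sits at the same pitch as Abb, so on the letter G the same pitch needs a natural: G.

G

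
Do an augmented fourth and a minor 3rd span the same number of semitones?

No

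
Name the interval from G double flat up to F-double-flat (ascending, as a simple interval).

minor seventh

The letter names run G→F, a span of 6 letter steps, so the interval is some kind of seventh.
Gbb to Fbb is 10 semitones. A major seventh is 11, so 10 makes it minor.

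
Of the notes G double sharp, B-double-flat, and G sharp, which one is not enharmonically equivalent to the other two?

In 12-tone equal temperament, enharmonic equivalents share a pitch class. G## is pitch class 9; Bbb is pitch class 9; G# is pitch class 8.
G## and Bbb share pitch class 9, while G# is pitch class 8.

G#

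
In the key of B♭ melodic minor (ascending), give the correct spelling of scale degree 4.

Eb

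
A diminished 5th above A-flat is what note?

A up a perfect fifth is E, so the target letter is E.
From Ab, a diminished fifth is 6 semitones up: Ebb.

Ebb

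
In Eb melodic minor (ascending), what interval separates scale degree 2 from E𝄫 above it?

diminished seventh

Scale degree 2 of Eb melodic minor (ascending) is F.
F up to Ebb: letters F→E make it a seventh; 9 semitones makes it diminished.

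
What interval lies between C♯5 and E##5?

augmented third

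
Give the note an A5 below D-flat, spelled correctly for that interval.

Gbb

A fifth below D lands on the letter G.
An augmented fifth spans 8 semitones, so Db moves to pitch class 5. On the letter G that is Gbb.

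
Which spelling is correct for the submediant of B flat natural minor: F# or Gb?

Gb

Each scale degree takes a distinct letter name. Degree 6 of a scale on B must use the letter G.
Gb and F# are enharmonically the same pitch, but only Gb uses the letter G, so it is the correct spelling here.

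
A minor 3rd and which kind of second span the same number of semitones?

A minor third spans 3 semitones.
A second spanning 3 semitones is augmented (the major second is 2).

augmented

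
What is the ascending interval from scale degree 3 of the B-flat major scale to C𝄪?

Scale degree 3 of Bb major is D.
D up to C##: letters D→C make it a seventh; 12 semitones makes it augmented.

augmented seventh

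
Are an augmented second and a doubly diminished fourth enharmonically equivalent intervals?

An augmented second spans 3 semitones; a doubly diminished fourth spans 3.
They are enharmonically equivalent.

Yes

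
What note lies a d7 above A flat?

Gbb

A seventh above A lands on the letter G.
A diminished seventh spans 9 semitones, so Ab moves to pitch class 5. On the letter G that is Gbb.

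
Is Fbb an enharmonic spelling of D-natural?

No

Fbb is pitch class 3; D is pitch class 2.
The pitch classes differ (3 vs. 2), so they are not enharmonic equivalents.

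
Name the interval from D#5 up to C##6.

Counting letters D–E–F–G–A–B–C gives a seventh.
D#→C## = 11 semitones, exactly the major seventh.

major seventh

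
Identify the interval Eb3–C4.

The letter names run E→C, a span of 5 letter steps, so the interval is some kind of sixth.
Eb to C is 9 semitones. A major sixth is 9, so 9 makes it major.

major sixth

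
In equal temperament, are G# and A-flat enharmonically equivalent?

Yes

G# is pitch class 8; Ab is pitch class 8.
All spellings map to pitch class 8, so they are enharmonically equivalent.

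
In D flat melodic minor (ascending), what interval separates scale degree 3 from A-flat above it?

Scale degree 3 of Db melodic minor (ascending) is Fb.
Fb up to Ab: letters F→A make it a third; 4 semitones makes it major.

major third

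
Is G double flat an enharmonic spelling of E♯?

Yes

Gbb = pitch class 5 and E# = pitch class 5 — the same pitch class, so they are enharmonic equivalents.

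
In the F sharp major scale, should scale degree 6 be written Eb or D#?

Each scale degree takes a distinct letter name. Degree 6 of a scale on F must use the letter D.
D# and Eb are enharmonically the same pitch, but only D# uses the letter D, so it is the correct spelling here.

D#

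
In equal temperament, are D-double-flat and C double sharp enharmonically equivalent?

No

Two spellings are enharmonically equivalent only if they share a pitch class.
Here Dbb → 0, C## → 2; 0 ≠ 2, so they are not.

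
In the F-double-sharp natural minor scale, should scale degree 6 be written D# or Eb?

D#

Each scale degree takes a distinct letter name. Degree 6 of a scale on F must use the letter D.
D# and Eb are enharmonically the same pitch, but only D# uses the letter D, so it is the correct spelling here.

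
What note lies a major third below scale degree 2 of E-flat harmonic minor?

Db

Scale degree 2 of Eb harmonic minor is F.
A major third (4 semitones) below F lands on the letter D, giving Db.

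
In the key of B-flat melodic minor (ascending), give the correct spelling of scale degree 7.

The Bb melodic minor (ascending) scale runs Bb C Db Eb F G A.
Degree 7 is A.

A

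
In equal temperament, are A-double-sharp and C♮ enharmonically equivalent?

No

A## is pitch class 11; C is pitch class 0.
The pitch classes differ (11 vs. 0), so they are not enharmonic equivalents.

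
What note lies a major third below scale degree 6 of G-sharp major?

C#

Scale degree 6 of G# major is E#.
A major third (4 semitones) below E# lands on the letter C, giving C#.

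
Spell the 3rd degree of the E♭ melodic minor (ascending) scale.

Degree 3 takes the letter 2 steps above E, which is G.
In melodic minor (ascending), degree 3 sits 3 semitones above the tonic. Eb + 3 semitones is pitch class 6, spelled on G as Gb.

Gb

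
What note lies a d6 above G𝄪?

A sixth above G lands on the letter E.
A diminished sixth spans 7 semitones, so G## moves to pitch class 4. On the letter E that is E.

E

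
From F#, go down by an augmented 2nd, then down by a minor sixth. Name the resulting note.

G

An augmented second down from F# is Eb (letter E, 3 semitones down).
A minor sixth down from Eb is G (letter G, 8 semitones down).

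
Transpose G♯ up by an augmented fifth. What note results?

D##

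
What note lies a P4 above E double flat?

Abb

E up a perfect fourth is A, so the target letter is A.
From Ebb, a perfect fourth is 5 semitones up: Abb.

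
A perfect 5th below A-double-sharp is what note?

A fifth below A lands on the letter D.
A perfect fifth spans 7 semitones, so A## moves to pitch class 4. On the letter D that is D##.

D##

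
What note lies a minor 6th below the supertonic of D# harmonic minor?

G##

The supertonic of D# harmonic minor is E#.
A minor sixth (8 semitones) below E# lands on the letter G, giving G##.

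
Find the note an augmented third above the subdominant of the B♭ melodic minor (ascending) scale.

The subdominant of Bb melodic minor (ascending) is Eb.
An augmented third (5 semitones) above Eb lands on the letter G, giving G#.

G#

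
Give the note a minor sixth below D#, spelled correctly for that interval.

F##

D down a major sixth is F, so the target letter is F.
From D#, a minor sixth is 8 semitones down: F##.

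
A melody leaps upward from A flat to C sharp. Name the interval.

Counting letters A–B–C gives a third.
Ab→C# = 5 semitones, 1 wider than the major third (4), so augmented.

augmented third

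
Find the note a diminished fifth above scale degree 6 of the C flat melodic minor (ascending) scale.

Ebb

Scale degree 6 of Cb melodic minor (ascending) is Ab.
A diminished fifth (6 semitones) above Ab lands on the letter E, giving Ebb.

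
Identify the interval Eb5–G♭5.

The letter names run E→G, a span of 2 letter steps, so the interval is some kind of third.
Eb to Gb is 3 semitones. A major third is 4, so 3 makes it minor.

minor third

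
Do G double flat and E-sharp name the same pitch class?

Gbb is pitch class 5; E# is pitch class 5.
All spellings map to pitch class 5, so they are enharmonically equivalent.

Yes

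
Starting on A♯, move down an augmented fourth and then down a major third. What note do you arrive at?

An augmented fourth down from A# is E (letter E, 6 semitones down).
A major third down from E is C (letter C, 4 semitones down).

C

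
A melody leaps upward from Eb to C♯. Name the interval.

augmented sixth

Counting letters E–F–G–A–B–C gives a sixth.
Eb→C# = 10 semitones, 1 wider than the major sixth (9), so augmented.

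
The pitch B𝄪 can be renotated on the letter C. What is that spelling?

Plain C sits 1 semitone below B##, so on the letter C the same pitch needs a sharp: C#.

C#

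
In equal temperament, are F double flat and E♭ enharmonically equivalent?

Yes

Fbb is pitch class 3; Eb is pitch class 3.
All spellings map to pitch class 3, so they are enharmonically equivalent.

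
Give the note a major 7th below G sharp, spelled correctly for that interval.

G down a major seventh is Ab, so the target letter is A.
From G#, a major seventh is 11 semitones down: A.

A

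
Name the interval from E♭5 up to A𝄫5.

diminished fourth

The letter names run E→A, a span of 3 letter steps, so the interval is some kind of fourth.
Eb to Abb is 4 semitones. A perfect fourth is 5, so 4 makes it diminished.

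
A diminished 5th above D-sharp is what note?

A

D up a perfect fifth is A, so the target letter is A.
From D#, a diminished fifth is 6 semitones up: A.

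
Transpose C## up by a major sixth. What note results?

A##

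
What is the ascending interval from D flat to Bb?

major sixth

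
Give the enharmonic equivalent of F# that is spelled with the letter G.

Plain G sits 1 semitone above F#, so on the letter G the same pitch needs a flat: Gb.

Gb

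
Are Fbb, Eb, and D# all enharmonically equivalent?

Yes

Fbb is pitch class 3; Eb is pitch class 3; D# is pitch class 3.
All spellings map to pitch class 3, so they are enharmonically equivalent.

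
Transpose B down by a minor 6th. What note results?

D#

B down a major sixth is D, so the target letter is D.
From B, a minor sixth is 8 semitones down: D#.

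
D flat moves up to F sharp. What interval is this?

augmented third

Counting letters D–E–F gives a third.
Db→F# = 5 semitones, 1 wider than the major third (4), so augmented.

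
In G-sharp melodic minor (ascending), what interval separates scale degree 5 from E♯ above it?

Scale degree 5 of G# melodic minor (ascending) is D#.
D# up to E#: letters D→E make it a second; 2 semitones makes it major.

major second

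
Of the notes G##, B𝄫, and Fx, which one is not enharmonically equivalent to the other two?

In 12-tone equal temperament, enharmonic equivalents share a pitch class. G## is pitch class 9; Bbb is pitch class 9; F## is pitch class 7.
G## and Bbb share pitch class 9, while F## is pitch class 7.

F##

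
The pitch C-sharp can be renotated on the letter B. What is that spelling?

B##

C# is pitch class 1. The letter B alone is pitch class 11.
To reach pitch class 1 from B requires an offset of +2 semitones, i.e. double sharp: B##.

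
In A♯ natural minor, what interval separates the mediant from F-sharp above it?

The mediant of A# natural minor is C#.
C# up to F#: letters C→F make it a fourth; 5 semitones makes it perfect.

perfect fourth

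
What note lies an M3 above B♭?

D

B up a major third is D#, so the target letter is D.
From Bb, a major third is 4 semitones up: D.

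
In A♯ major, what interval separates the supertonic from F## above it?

perfect fifth

The supertonic of A# major is B#.
B# up to F##: letters B→F make it a fifth; 7 semitones makes it perfect.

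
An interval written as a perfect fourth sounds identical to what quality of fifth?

doubly diminished

A perfect fourth spans 5 semitones.
A fifth spanning 5 semitones is doubly diminished (the perfect fifth is 7).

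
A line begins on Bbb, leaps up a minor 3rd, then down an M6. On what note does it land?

Fbb

A minor third up from Bbb is Dbb (letter D, 3 semitones up).
A major sixth down from Dbb is Fbb (letter F, 9 semitones down).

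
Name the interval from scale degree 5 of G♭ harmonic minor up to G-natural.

augmented fourth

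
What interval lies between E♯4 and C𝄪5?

major sixth

The letter names run E→C, a span of 5 letter steps, so the interval is some kind of sixth.
E# to C## is 9 semitones. A major sixth is 9, so 9 makes it major.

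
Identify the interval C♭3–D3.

augmented second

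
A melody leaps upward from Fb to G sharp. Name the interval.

doubly augmented second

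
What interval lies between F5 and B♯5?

doubly augmented fourth

The letter names run F→B, a span of 3 letter steps, so the interval is some kind of fourth.
F to B# is 7 semitones. A perfect fourth is 5, so 7 makes it doubly augmented.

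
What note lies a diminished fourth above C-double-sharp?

F#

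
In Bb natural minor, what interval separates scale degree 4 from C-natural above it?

Scale degree 4 of Bb natural minor is Eb.
Eb up to C: letters E→C make it a sixth; 9 semitones makes it major.

major sixth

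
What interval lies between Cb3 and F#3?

doubly augmented fourth

Counting letters C–D–E–F gives a fourth.
Cb→F# = 7 semitones, 2 wider than the perfect fourth (5), so doubly augmented.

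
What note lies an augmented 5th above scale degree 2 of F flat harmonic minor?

Scale degree 2 of Fb harmonic minor is Gb.
An augmented fifth (8 semitones) above Gb lands on the letter D, giving D.

D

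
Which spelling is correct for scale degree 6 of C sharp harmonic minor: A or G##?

A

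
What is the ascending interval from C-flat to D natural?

Counting letters C–D gives a second.
Cb→D = 3 semitones, 1 wider than the major second (2), so augmented.

augmented second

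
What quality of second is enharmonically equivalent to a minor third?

augmented

A minor third spans 3 semitones.
A second spanning 3 semitones is augmented (the major second is 2).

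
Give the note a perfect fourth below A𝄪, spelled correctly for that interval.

E##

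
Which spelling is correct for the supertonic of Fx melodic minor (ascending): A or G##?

G##

Each scale degree takes a distinct letter name. Degree 2 of a scale on F must use the letter G.
G## and A are enharmonically the same pitch, but only G## uses the letter G, so it is the correct spelling here.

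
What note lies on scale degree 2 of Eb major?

The Eb major scale runs Eb F G Ab Bb C D.
Degree 2 is F.

F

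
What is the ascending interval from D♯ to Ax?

augmented fifth

Counting letters D–E–F–G–A gives a fifth.
D#→A## = 8 semitones, 1 wider than the perfect fifth (7), so augmented.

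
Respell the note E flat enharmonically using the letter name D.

D#

Plain D sits 1 semitone below Eb, so on the letter D the same pitch needs a sharp: D#.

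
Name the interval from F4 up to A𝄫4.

The letter names run F→A, a span of 2 letter steps, so the interval is some kind of third.
F to Abb is 2 semitones. A major third is 4, so 2 makes it diminished.

diminished third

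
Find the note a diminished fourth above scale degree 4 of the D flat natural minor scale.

Scale degree 4 of Db natural minor is Gb.
A diminished fourth (4 semitones) above Gb lands on the letter C, giving Cbb.

Cbb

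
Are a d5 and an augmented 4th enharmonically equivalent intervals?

Yes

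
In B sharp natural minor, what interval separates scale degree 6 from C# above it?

perfect fourth

Scale degree 6 of B# natural minor is G#.
G# up to C#: letters G→C make it a fourth; 5 semitones makes it perfect.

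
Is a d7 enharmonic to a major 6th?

Yes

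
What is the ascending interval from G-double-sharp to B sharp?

minor third

Counting letters G–A–B gives a third.
G##→B# = 3 semitones, 1 narrower than the major third (4), so minor.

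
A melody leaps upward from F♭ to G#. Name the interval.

doubly augmented second

Counting letters F–G gives a second.
Fb→G# = 4 semitones, 2 wider than the major second (2), so doubly augmented.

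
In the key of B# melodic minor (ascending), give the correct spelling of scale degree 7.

A##

The B# melodic minor (ascending) scale runs B# C## D# E# F## G## A##.
Degree 7 is A##.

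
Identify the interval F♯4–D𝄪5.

augmented sixth

The letter names run F→D, a span of 5 letter steps, so the interval is some kind of sixth.
F# to D## is 10 semitones. A major sixth is 9, so 10 makes it augmented.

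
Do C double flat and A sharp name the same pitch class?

Yes

Cbb is pitch class 10; A# is pitch class 10.
All spellings map to pitch class 10, so they are enharmonically equivalent.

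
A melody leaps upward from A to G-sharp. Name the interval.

The letter names run A→G, a span of 6 letter steps, so the interval is some kind of seventh.
A to G# is 11 semitones. A major seventh is 11, so 11 makes it major.

major seventh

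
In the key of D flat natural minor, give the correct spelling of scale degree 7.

The Db natural minor scale runs Db Eb Fb Gb Ab Bbb Cb.
Degree 7 is Cb.

Cb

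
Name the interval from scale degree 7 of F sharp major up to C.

diminished sixth

Scale degree 7 of F# major is E#.
E# up to C: letters E→C make it a sixth; 7 semitones makes it diminished.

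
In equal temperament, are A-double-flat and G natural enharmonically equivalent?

Abb is pitch class 7; G is pitch class 7.
All spellings map to pitch class 7, so they are enharmonically equivalent.

Yes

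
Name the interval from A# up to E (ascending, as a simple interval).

Counting letters A–B–C–D–E gives a fifth.
A#→E = 6 semitones, 1 narrower than the perfect fifth (7), so diminished.

diminished fifth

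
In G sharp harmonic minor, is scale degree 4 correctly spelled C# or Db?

C#

Each scale degree takes a distinct letter name. Degree 4 of a scale on G must use the letter C.
C# and Db are enharmonically the same pitch, but only C# uses the letter C, so it is the correct spelling here.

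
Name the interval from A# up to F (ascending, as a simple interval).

diminished sixth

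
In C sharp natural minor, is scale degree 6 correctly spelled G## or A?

A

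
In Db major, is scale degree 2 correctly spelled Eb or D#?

Each scale degree takes a distinct letter name. Degree 2 of a scale on D must use the letter E.
Eb and D# are enharmonically the same pitch, but only Eb uses the letter E, so it is the correct spelling here.

Eb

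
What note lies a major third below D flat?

D down a major third is Bb, so the target letter is B.
From Db, a major third is 4 semitones down: Bbb.

Bbb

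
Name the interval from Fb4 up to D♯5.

doubly augmented sixth

The letter names run F→D, a span of 5 letter steps, so the interval is some kind of sixth.
Fb to D# is 11 semitones. A major sixth is 9, so 11 makes it doubly augmented.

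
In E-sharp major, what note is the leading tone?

The E# major scale runs E# F## G## A# B# C## D##.
Degree 7 is D##.

D##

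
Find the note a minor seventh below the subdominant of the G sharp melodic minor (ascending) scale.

D#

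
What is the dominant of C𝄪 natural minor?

G##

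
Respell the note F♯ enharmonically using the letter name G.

F# is pitch class 6. The letter G alone is pitch class 7.
To reach pitch class 6 from G requires an offset of -1 semitone, i.e. flat: Gb.

Gb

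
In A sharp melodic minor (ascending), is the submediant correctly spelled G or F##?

F##

Each scale degree takes a distinct letter name. Degree 6 of a scale on A must use the letter F.
F## and G are enharmonically the same pitch, but only F## uses the letter F, so it is the correct spelling here.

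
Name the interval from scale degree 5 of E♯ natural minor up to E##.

Scale degree 5 of E# natural minor is B#.
B# up to E##: letters B→E make it a fourth; 6 semitones makes it augmented.

augmented fourth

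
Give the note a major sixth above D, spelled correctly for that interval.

B

D up a major sixth is B, so the target letter is B.
From D, a major sixth is 9 semitones up: B.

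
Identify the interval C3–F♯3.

augmented fourth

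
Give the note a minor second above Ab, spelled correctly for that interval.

A second above A lands on the letter B.
A minor second spans 1 semitone, so Ab moves to pitch class 9. On the letter B that is Bbb.

Bbb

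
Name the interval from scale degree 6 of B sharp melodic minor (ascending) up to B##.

major third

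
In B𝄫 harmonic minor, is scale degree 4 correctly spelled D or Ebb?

Each scale degree takes a distinct letter name. Degree 4 of a scale on B must use the letter E.
Ebb and D are enharmonically the same pitch, but only Ebb uses the letter E, so it is the correct spelling here.

Ebb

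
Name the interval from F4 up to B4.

The letter names run F→B, a span of 3 letter steps, so the interval is some kind of fourth.
F to B is 6 semitones. A perfect fourth is 5, so 6 makes it augmented.

augmented fourth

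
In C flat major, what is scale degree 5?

Degree 5 takes the letter 4 steps above C, which is G.
In major, degree 5 sits 7 semitones above the tonic. Cb + 7 semitones is pitch class 6, spelled on G as Gb.

Gb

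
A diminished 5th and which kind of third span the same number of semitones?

A diminished fifth spans 6 semitones.
A third spanning 6 semitones is doubly augmented (the major third is 4).

doubly augmented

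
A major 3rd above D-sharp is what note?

A third above D lands on the letter F.
A major third spans 4 semitones, so D# moves to pitch class 7. On the letter F that is F##.

F##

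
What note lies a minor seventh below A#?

A down a major seventh is Bb, so the target letter is B.
From A#, a minor seventh is 10 semitones down: B#.

B#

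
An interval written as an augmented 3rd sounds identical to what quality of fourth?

perfect

An augmented third spans 5 semitones.
A fourth spanning 5 semitones is perfect (the perfect fourth is 5).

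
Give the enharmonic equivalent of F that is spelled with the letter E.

E#

F is pitch class 5. The letter E alone is pitch class 4.
To reach pitch class 5 from E requires an offset of +1 semitone, i.e. sharp: E#.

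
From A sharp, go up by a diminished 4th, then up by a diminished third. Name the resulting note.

Fb

A diminished fourth up from A# is D (letter D, 4 semitones up).
A diminished third up from D is Fb (letter F, 2 semitones up).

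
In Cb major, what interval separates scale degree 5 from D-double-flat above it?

Scale degree 5 of Cb major is Gb.
Gb up to Dbb: letters G→D make it a fifth; 6 semitones makes it diminished.

diminished fifth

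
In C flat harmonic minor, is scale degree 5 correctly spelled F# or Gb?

Gb

Each scale degree takes a distinct letter name. Degree 5 of a scale on C must use the letter G.
Gb and F# are enharmonically the same pitch, but only Gb uses the letter G, so it is the correct spelling here.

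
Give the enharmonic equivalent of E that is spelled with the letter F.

Fb

E is pitch class 4. The letter F alone is pitch class 5.
To reach pitch class 4 from F requires an offset of -1 semitone, i.e. flat: Fb.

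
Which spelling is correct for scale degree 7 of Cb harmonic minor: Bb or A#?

Bb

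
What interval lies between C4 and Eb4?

minor third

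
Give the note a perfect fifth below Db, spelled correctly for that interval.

D down a perfect fifth is G, so the target letter is G.
From Db, a perfect fifth is 7 semitones down: Gb.

Gb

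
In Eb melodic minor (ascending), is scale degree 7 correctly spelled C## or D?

Each scale degree takes a distinct letter name. Degree 7 of a scale on E must use the letter D.
D and C## are enharmonically the same pitch, but only D uses the letter D, so it is the correct spelling here.

D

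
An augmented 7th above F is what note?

F up a major seventh is E, so the target letter is E.
From F, an augmented seventh is 12 semitones up: E#.

E#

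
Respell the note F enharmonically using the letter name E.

Plain E sits 1 semitone below F, so on the letter E the same pitch needs a sharp: E#.

E#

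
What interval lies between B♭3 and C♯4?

Counting letters B–C gives a second.
Bb→C# = 3 semitones, 1 wider than the major second (2), so augmented.

augmented second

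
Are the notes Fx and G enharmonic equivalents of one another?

F## is pitch class 7; G is pitch class 7.
All spellings map to pitch class 7, so they are enharmonically equivalent.

Yes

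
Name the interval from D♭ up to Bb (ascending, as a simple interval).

major sixth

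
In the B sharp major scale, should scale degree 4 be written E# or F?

Each scale degree takes a distinct letter name. Degree 4 of a scale on B must use the letter E.
E# and F are enharmonically the same pitch, but only E# uses the letter E, so it is the correct spelling here.

E#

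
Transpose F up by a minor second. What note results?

Gb

A second above F lands on the letter G.
A minor second spans 1 semitone, so F moves to pitch class 6. On the letter G that is Gb.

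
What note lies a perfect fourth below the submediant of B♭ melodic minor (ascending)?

D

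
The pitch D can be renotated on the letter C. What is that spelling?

C##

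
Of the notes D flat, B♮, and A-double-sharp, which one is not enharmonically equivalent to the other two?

Db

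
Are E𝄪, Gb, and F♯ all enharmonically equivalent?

E## is pitch class 6; Gb is pitch class 6; F# is pitch class 6.
All spellings map to pitch class 6, so they are enharmonically equivalent.

Yes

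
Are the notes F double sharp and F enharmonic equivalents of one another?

Two spellings are enharmonically equivalent only if they share a pitch class.
Here F## → 7, F → 5; 5 ≠ 7, so they are not.

No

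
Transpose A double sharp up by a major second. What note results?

A up a major second is B, so the target letter is B.
From A##, a major second is 2 semitones up: B##.

B##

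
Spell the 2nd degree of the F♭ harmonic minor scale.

Degree 2 takes the letter 1 step above F, which is G.
In harmonic minor, degree 2 sits 2 semitones above the tonic. Fb + 2 semitones is pitch class 6, spelled on G as Gb.

Gb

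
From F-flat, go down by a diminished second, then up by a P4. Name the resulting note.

A

A diminished second down from Fb is E (letter E, 0 semitones down).
A perfect fourth up from E is A (letter A, 5 semitones up).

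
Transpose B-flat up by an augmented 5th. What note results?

A fifth above B lands on the letter F.
An augmented fifth spans 8 semitones, so Bb moves to pitch class 6. On the letter F that is F#.

F#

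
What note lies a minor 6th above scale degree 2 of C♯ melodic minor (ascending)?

B

Scale degree 2 of C# melodic minor (ascending) is D#.
A minor sixth (8 semitones) above D# lands on the letter B, giving B.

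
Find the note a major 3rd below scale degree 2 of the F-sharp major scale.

Scale degree 2 of F# major is G#.
A major third (4 semitones) below G# lands on the letter E, giving E.

E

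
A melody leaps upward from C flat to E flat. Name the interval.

major third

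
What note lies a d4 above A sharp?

A fourth above A lands on the letter D.
A diminished fourth spans 4 semitones, so A# moves to pitch class 2. On the letter D that is D.

D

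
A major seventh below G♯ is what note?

A

G down a major seventh is Ab, so the target letter is A.
From G#, a major seventh is 11 semitones down: A.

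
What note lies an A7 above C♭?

A seventh above C lands on the letter B.
An augmented seventh spans 12 semitones, so Cb moves to pitch class 11. On the letter B that is B.

B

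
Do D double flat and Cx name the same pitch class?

No

Dbb is pitch class 0; C## is pitch class 2.
The pitch classes differ (0 vs. 2), so they are not enharmonic equivalents.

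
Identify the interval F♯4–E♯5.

Counting letters F–G–A–B–C–D–E gives a seventh.
F#→E# = 11 semitones, exactly the major seventh.

major seventh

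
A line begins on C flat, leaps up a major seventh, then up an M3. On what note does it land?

D

A major seventh up from Cb is Bb (letter B, 11 semitones up).
A major third up from Bb is D (letter D, 4 semitones up).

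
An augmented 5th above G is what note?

G up a perfect fifth is D, so the target letter is D.
From G, an augmented fifth is 8 semitones up: D#.

D#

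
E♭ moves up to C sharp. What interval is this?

The letter names run E→C, a span of 5 letter steps, so the interval is some kind of sixth.
Eb to C# is 10 semitones. A major sixth is 9, so 10 makes it augmented.

augmented sixth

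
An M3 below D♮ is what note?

Bb

A third below D lands on the letter B.
A major third spans 4 semitones, so D moves to pitch class 10. On the letter B that is Bb.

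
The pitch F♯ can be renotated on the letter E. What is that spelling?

F# is pitch class 6. The letter E alone is pitch class 4.
To reach pitch class 6 from E requires an offset of +2 semitones, i.e. double sharp: E##.

E##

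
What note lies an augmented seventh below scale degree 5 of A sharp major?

F

Scale degree 5 of A# major is E#.
An augmented seventh (12 semitones) below E# lands on the letter F, giving F.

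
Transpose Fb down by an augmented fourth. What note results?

A fourth below F lands on the letter C.
An augmented fourth spans 6 semitones, so Fb moves to pitch class 10. On the letter C that is Cbb.

Cbb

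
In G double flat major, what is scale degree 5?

Dbb

Degree 5 takes the letter 4 steps above G, which is D.
In major, degree 5 sits 7 semitones above the tonic. Gbb + 7 semitones is pitch class 0, spelled on D as Dbb.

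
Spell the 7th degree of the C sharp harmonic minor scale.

B#

The C# harmonic minor scale runs C# D# E F# G# A B#.
Degree 7 is B#.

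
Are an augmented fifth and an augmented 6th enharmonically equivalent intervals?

No

An augmented fifth spans 8 semitones; an augmented sixth spans 10.
The spans differ, so they are not enharmonic equivalents.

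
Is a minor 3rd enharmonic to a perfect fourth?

No

A minor third spans 3 semitones; a perfect fourth spans 5.
The spans differ, so they are not enharmonic equivalents.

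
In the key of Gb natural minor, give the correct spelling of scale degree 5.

Db

Degree 5 takes the letter 4 steps above G, which is D.
In natural minor, degree 5 sits 7 semitones above the tonic. Gb + 7 semitones is pitch class 1, spelled on D as Db.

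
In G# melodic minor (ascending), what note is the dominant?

D#

Degree 5 takes the letter 4 steps above G, which is D.
In melodic minor (ascending), degree 5 sits 7 semitones above the tonic. G# + 7 semitones is pitch class 3, spelled on D as D#.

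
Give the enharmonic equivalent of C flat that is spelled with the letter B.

B

Plain B sits at the same pitch as Cb, so on the letter B the same pitch needs a natural: B.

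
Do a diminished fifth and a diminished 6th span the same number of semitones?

A diminished fifth spans 6 semitones; a diminished sixth spans 7.
The spans differ, so they are not enharmonic equivalents.

No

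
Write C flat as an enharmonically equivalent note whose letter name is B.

B

Cb is pitch class 11. The letter B alone is pitch class 11.
Pitch class 11 on B needs no accidental: B.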